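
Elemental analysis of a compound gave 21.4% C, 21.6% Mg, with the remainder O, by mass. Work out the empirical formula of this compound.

Assume 100 g: 21.4 g C, 21.6 g Mg, 57 g O.
C: 21.4 g ÷ 12.01 g/mol = 1.782 mol
Mg: 21.6 g ÷ 24.31 g/mol = 0.8885 mol
O: 57 g ÷ 16.00 g/mol = 3.562 mol
Divide by the smallest (0.8885 mol Mg): C 2.005, Mg 1.000, O 4.009
≈ 2:1:4 → C2MgO4

C2MgO4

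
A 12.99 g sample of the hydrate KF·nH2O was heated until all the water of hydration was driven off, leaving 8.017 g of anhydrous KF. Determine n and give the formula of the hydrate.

KF·2H2O

Mass of water lost = 12.99 − 8.017 = 4.973 g → 4.973 / 18.02 = 0.276 mol H2O
Molar mass of KF = 58.10 g/mol → mol KF = 8.017 / 58.10 = 0.138
n = 0.276 / 0.138 = 2.00 ≈ 2 → KF·2H2O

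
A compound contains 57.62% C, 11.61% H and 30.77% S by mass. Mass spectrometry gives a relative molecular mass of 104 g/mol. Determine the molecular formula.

C5H12S

Assume 100 g: 57.62 g C, 11.61 g H, 30.77 g S.
n(C) = 57.62/12.01 = 4.798, n(H) = 11.61/1.008 = 11.52, n(S) = 30.77/32.07 = 0.9595
Ratios (÷ 0.9595): C 5.000, H 12.004, S 1.000
≈ 5:12:1 → C5H12S
Empirical-formula mass = 104.22 g/mol
n = 104 / 104.22 = 1.00 ≈ 1
Molecular formula = empirical formula = C5H12S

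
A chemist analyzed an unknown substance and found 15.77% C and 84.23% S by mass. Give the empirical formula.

Assume 100 g: 15.77 g C, 84.23 g S.
C: 15.77 g ÷ 12.01 g/mol = 1.313 mol
S: 84.23 g ÷ 32.07 g/mol = 2.626 mol
Divide by the smallest (1.313 mol C): C 1.000, S 2.000
≈ 1:2 → CS2

CS2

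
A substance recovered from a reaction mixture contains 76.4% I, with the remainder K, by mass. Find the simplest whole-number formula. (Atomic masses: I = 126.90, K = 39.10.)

Assume 100 g: 76.4 g I, 23.6 g K.
n(I) = 76.4/126.90 = 0.602, n(K) = 23.6/39.10 = 0.6036
Divide by the smallest (0.602 mol I): I 1.000, K 1.003
→ IK

IK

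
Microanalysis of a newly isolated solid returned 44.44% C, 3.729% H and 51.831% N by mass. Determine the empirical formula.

CHN

Assume 100 g: 44.44 g C, 3.729 g H, 51.831 g N.
Moles — C: 44.44 / 12.01 = 3.7 mol; H: 3.729 / 1.008 = 3.699 mol; N: 51.831 / 14.01 = 3.7 mol
Divide by the smallest (3.699 mol H): C 1.000, H 1.000, N 1.000
≈ 1:1:1 → CHN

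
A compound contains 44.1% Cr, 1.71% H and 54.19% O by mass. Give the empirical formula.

Assume 100 g: 44.1 g Cr, 1.71 g H, 54.19 g O.
n(Cr) = 44.1/52.00 = 0.8481, n(H) = 1.71/1.008 = 1.696, n(O) = 54.19/16.00 = 3.387
Divide by the smallest (0.8481 mol Cr): Cr 1.000, H 2.000, O 3.994
→ CrH2O4

CrH2O4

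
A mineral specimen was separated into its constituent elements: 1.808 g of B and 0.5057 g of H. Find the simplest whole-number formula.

BH3

n(B) = 1.808/10.81 = 0.1673, n(H) = 0.5057/1.008 = 0.5017
Divide by the smallest (0.1673 mol B): B 1.000, H 3.000
≈ 1:3 → BH3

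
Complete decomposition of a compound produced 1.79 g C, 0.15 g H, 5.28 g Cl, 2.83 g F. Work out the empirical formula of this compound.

C: 1.79 g ÷ 12.01 g/mol = 0.149 mol
H: 0.15 g ÷ 1.008 g/mol = 0.1488 mol
Cl: 5.28 g ÷ 35.45 g/mol = 0.1489 mol
F: 2.83 g ÷ 19.00 g/mol = 0.1489 mol
Ratios (÷ 0.1488): C 1.002, H 1.000, Cl 1.001, F 1.001
≈ 1:1:1:1 → CHClF

CHClF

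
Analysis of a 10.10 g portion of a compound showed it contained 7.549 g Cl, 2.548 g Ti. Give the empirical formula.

Cl: 7.549 g ÷ 35.45 g/mol = 0.2129 mol
Ti: 2.548 g ÷ 47.87 g/mol = 0.05323 mol
Ratios (÷ 0.05323): Cl 4.001, Ti 1.000
Ratio ≈ 4:1, so the empirical formula is Cl4Ti

Cl4Ti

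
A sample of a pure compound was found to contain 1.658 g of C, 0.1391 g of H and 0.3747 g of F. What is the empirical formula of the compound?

C7H7F

C: 1.658 g ÷ 12.01 g/mol = 0.1381 mol
H: 0.1391 g ÷ 1.008 g/mol = 0.138 mol
F: 0.3747 g ÷ 19.00 g/mol = 0.01972 mol
Ratios (÷ 0.01972): C 7.000, H 6.997, F 1.000
≈ 7:7:1 → C7H7F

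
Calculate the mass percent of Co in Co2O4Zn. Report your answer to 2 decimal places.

47.67%

Molar mass = 2(58.93) + 4(16.00) + 1(65.38) = 247.240 g/mol
Mass of Co per mole = 2 × 58.93 = 117.860 g
% Co = 117.860 / 247.240 × 100 = 47.67%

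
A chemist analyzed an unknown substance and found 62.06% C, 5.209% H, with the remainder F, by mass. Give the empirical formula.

C3H3F

Assume 100 g: 62.06 g C, 5.209 g H, 32.731 g F.
Moles — C: 62.06 / 12.01 = 5.167 mol; H: 5.209 / 1.008 = 5.168 mol; F: 32.731 / 19.00 = 1.723 mol
Ratios (÷ 1.723): C 3.000, H 3.000, F 1.000
→ C3H3F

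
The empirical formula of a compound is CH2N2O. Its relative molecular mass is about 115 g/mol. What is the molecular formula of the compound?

C2H4N4O2

Empirical-formula mass = 58.05 g/mol
n = 115 / 58.05 = 1.98 ≈ 2
Molecular formula = (CH2N2O)2 = C2H4N4O2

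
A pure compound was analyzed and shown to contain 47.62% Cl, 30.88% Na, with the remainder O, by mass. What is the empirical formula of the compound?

Assume 100 g: 47.62 g Cl, 30.88 g Na, 21.5 g O.
n(Cl) = 47.62/35.45 = 1.343, n(Na) = 30.88/22.99 = 1.343, n(O) = 21.5/16.00 = 1.344
Ratios (÷ 1.343): Cl 1.000, Na 1.000, O 1.000
→ ClNaO

ClNaO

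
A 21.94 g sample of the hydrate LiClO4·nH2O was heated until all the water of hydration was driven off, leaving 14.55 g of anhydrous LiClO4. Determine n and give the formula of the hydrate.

Mass of water lost = 21.94 − 14.55 = 7.39 g → 7.39 / 18.02 = 0.4101 mol H2O
Molar mass of LiClO4 = 106.39 g/mol → mol LiClO4 = 14.55 / 106.39 = 0.1368
n = 0.4101 / 0.1368 = 3.00 ≈ 3 → LiClO4·3H2O

LiClO4·3H2O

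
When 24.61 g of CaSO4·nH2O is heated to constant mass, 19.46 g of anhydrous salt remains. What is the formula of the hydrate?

Mass of water lost = 24.61 − 19.46 = 5.15 g → 5.15 / 18.02 = 0.2858 mol H2O
Molar mass of CaSO4 = 136.15 g/mol → mol CaSO4 = 19.46 / 136.15 = 0.1429
n = 0.2858 / 0.1429 = 2.00 ≈ 2 → CaSO4·2H2O

CaSO4·2H2O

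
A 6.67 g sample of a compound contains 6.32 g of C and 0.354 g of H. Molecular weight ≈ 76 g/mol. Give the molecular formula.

C6H4

n(C) = 6.32/12.01 = 0.5262, n(H) = 0.354/1.008 = 0.3512
Smallest is H at 0.3512 mol; normalising gives C 1.498, H 1.000
Multiply by 2: C 3.00, H 2.00 → C3H2
Empirical-formula mass = 38.05 g/mol
n = 76 / 38.05 = 2.00 ≈ 2
Molecular formula = (C3H2)×2 = C6H4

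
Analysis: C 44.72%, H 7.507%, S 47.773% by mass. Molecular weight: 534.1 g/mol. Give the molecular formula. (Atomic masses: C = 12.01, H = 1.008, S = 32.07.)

C20H40S8

Assume 100 g: 44.72 g C, 7.507 g H, 47.773 g S.
n(C) = 44.72/12.01 = 3.724, n(H) = 7.507/1.008 = 7.447, n(S) = 47.773/32.07 = 1.49
Smallest is S at 1.49 mol; normalising gives C 2.500, H 4.999, S 1.000
Multiply by 2: C 5.00, H 10.00, S 2.00 → C5H10S2
Empirical-formula mass = 134.27 g/mol
n = 534.1 / 134.27 = 3.98 ≈ 4
Molecular formula = (C5H10S2)×4 = C20H40S8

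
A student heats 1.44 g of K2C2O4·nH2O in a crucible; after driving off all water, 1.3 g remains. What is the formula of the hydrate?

K2C2O4·H2O

Mass of water lost = 1.44 − 1.3 = 0.14 g → 0.14 / 18.02 = 0.007769 mol H2O
Molar mass of K2C2O4 = 166.22 g/mol → mol K2C2O4 = 1.3 / 166.22 = 0.007821
n = 0.007769 / 0.007821 = 0.99 ≈ 1 → K2C2O4·H2O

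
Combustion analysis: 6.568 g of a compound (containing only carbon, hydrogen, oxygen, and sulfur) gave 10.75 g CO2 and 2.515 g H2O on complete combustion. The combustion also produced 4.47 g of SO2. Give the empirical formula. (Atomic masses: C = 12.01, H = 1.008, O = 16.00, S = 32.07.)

C7H8O2S2

mol C = 10.75 / 44.01 = 0.2443; mass C = 0.2443 × 12.01 = 2.934 g
mol H = 2 × (2.515 / 18.02) = 0.2791; mass H = 0.2791 × 1.008 = 0.2814 g
mol S = 4.47 / 64.07 = 0.06977; mass S = 2.237 g
mass O = 6.568 − (5.452) = 1.116 g → mol O = 0.06972
Divide by the smallest (0.06972 mol O): C 3.503, H 4.003, O 1.000, S 1.001
Multiply by 2: C 7.01, H 8.01, O 2.00, S 2.00 → C7H8O2S2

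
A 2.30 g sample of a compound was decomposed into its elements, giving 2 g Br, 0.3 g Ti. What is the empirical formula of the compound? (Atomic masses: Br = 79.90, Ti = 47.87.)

Br4Ti

Br: 2 g ÷ 79.90 g/mol = 0.02503 mol
Ti: 0.3 g ÷ 47.87 g/mol = 0.006267 mol
Divide by the smallest (0.006267 mol Ti): Br 3.994, Ti 1.000
→ Br4Ti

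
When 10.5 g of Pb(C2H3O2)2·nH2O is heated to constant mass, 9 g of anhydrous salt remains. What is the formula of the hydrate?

Mass of water lost = 10.5 − 9 = 1.5 g → 1.5 / 18.02 = 0.08324 mol H2O
Molar mass of Pb(C2H3O2)2 = 325.29 g/mol → mol Pb(C2H3O2)2 = 9 / 325.29 = 0.02767
n = 0.08324 / 0.02767 = 3.01 ≈ 3 → Pb(C2H3O2)2·3H2O

Pb(C2H3O2)2·3H2O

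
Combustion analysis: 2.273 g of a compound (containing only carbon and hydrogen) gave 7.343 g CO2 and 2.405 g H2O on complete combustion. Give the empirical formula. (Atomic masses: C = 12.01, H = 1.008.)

C5H8

mol C = 7.343 / 44.01 = 0.1668; mass C = 0.1668 × 12.01 = 2.004 g
mol H = 2 × (2.405 / 18.02) = 0.2669; mass H = 0.2669 × 1.008 = 0.2691 g
Divide by the smallest (0.1668 mol C): C 1.000, H 1.600
Scaling by 5: C 5.00, H 8.00 → C5H8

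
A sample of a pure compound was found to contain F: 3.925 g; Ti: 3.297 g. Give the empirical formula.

n(F) = 3.925/19.00 = 0.2066, n(Ti) = 3.297/47.87 = 0.06887
Smallest is Ti at 0.06887 mol; normalising gives F 2.999, Ti 1.000
→ F3Ti

F3Ti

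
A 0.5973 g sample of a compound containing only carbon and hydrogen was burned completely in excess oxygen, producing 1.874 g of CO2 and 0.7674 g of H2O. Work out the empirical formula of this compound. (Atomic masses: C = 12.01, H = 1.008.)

mol C = 1.874 / 44.01 = 0.04258; mass C = 0.04258 × 12.01 = 0.5114 g
mol H = 2 × (0.7674 / 18.02) = 0.08517; mass H = 0.08517 × 1.008 = 0.08585 g
Smallest is C at 0.04258 mol; normalising gives C 1.000, H 2.000
≈ 1:2 → CH2

CH2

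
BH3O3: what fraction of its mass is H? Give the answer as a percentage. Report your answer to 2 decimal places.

4.89%

Molar mass = 1(10.81) + 3(1.008) + 3(16.00) = 61.834 g/mol
Mass of H per mole = 3 × 1.008 = 3.024 g
% H = 3.024 / 61.834 × 100 = 4.89%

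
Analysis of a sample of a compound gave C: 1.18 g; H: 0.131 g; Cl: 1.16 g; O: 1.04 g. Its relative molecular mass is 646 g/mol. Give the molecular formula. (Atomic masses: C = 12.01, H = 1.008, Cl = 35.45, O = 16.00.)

Moles — C: 1.18 / 12.01 = 0.09825 mol; H: 0.131 / 1.008 = 0.13 mol; Cl: 1.16 / 35.45 = 0.03272 mol; O: 1.04 / 16.00 = 0.065 mol
Smallest is Cl at 0.03272 mol; normalising gives C 3.003, H 3.972, Cl 1.000, O 1.986
Ratio ≈ 3:4:1:2, so the empirical formula is C3H4ClO2
Empirical-formula mass = 107.51 g/mol
n = 646 / 107.51 = 6.01 ≈ 6
Molecular formula = (C3H4ClO2)×6 = C18H24Cl6O12

C18H24Cl6O12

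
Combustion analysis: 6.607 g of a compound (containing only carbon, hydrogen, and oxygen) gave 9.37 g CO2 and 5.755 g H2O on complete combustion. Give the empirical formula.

mol C = 9.37 / 44.01 = 0.2129; mass C = 0.2129 × 12.01 = 2.557 g
mol H = 2 × (5.755 / 18.02) = 0.6387; mass H = 0.6387 × 1.008 = 0.6438 g
mass O = 6.607 − (3.201) = 3.406 g → mol O = 0.2129
Ratios (÷ 0.2129): C 1.000, H 3.000, O 1.000
→ CH3O

CH3O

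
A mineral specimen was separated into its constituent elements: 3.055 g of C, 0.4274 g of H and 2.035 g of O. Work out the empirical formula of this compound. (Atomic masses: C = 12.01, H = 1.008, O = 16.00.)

Moles — C: 3.055 / 12.01 = 0.2544 mol; H: 0.4274 / 1.008 = 0.424 mol; O: 2.035 / 16.00 = 0.1272 mol
Ratios (÷ 0.1272): C 2.000, H 3.334, O 1.000
×3: C 6.00, H 10.00, O 3.00 → C6H10O3

C6H10O3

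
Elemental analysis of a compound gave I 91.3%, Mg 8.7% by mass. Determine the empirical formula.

Assume 100 g: 91.3 g I, 8.7 g Mg.
Moles — I: 91.3 / 126.90 = 0.7195 mol; Mg: 8.7 / 24.31 = 0.3579 mol
Ratios (÷ 0.3579): I 2.010, Mg 1.000
≈ 2:1 → I2Mg

I2Mg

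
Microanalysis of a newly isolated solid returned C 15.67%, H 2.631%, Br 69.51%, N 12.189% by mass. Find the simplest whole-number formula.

C3H6Br2N2

Assume 100 g: 15.67 g C, 2.631 g H, 69.51 g Br, 12.189 g N.
C: 15.67 g ÷ 12.01 g/mol = 1.305 mol
H: 2.631 g ÷ 1.008 g/mol = 2.61 mol
Br: 69.51 g ÷ 79.90 g/mol = 0.87 mol
N: 12.189 g ÷ 14.01 g/mol = 0.87 mol
Smallest is Br at 0.87 mol; normalising gives C 1.500, H 3.000, Br 1.000, N 1.000
Multiply by 2: C 3.00, H 6.00, Br 2.00, N 2.00 → C3H6Br2N2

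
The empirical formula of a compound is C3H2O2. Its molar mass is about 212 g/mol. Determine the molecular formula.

C9H6O6

Empirical-formula mass = 70.05 g/mol
n = 212 / 70.05 = 3.03 ≈ 3
Molecular formula = (C3H2O2)3 = C9H6O6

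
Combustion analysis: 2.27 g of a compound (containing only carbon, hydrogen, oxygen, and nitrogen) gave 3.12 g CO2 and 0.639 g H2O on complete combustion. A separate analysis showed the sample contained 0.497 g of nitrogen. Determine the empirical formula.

C4H4N2O3

mol C = 3.12 / 44.01 = 0.07089; mass C = 0.07089 × 12.01 = 0.8514 g
mol H = 2 × (0.639 / 18.02) = 0.07092; mass H = 0.07092 × 1.008 = 0.07149 g
mol N = 0.497 / 14.01 = 0.03547
mass O = 2.27 − (1.420) = 0.8501 g → mol O = 0.05313
Smallest is N at 0.03547 mol; normalising gives C 1.998, H 1.999, N 1.000, O 1.498
Scaling by 2: C 4.00, H 4.00, N 2.00, O 3.00 → C4H4N2O3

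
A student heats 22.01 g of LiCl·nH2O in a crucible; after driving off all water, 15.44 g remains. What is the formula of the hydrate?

Mass of water lost = 22.01 − 15.44 = 6.57 g → 6.57 / 18.02 = 0.3646 mol H2O
Molar mass of LiCl = 42.39 g/mol → mol LiCl = 15.44 / 42.39 = 0.3642
n = 0.3646 / 0.3642 = 1.00 ≈ 1 → LiCl·H2O

LiCl·H2O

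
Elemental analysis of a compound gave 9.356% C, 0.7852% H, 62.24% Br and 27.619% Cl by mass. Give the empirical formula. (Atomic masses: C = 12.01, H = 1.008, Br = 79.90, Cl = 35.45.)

Assume 100 g: 9.356 g C, 0.7852 g H, 62.24 g Br, 27.619 g Cl.
n(C) = 9.356/12.01 = 0.779, n(H) = 0.7852/1.008 = 0.779, n(Br) = 62.24/79.90 = 0.779, n(Cl) = 27.619/35.45 = 0.7791
Ratios (÷ 0.779): C 1.000, H 1.000, Br 1.000, Cl 1.000
≈ 1:1:1:1 → CHBrCl

CHBrCl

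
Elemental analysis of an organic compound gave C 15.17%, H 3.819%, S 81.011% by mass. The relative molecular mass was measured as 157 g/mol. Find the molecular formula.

C2H6S4

Assume 100 g: 15.17 g C, 3.819 g H, 81.011 g S.
n(C) = 15.17/12.01 = 1.263, n(H) = 3.819/1.008 = 3.789, n(S) = 81.011/32.07 = 2.526
Smallest is C at 1.263 mol; normalising gives C 1.000, H 2.999, S 2.000
≈ 1:3:2 → CH3S2
Empirical-formula mass = 79.17 g/mol
n = 157 / 79.17 = 1.98 ≈ 2
Molecular formula = (CH3S2)×2 = C2H6S4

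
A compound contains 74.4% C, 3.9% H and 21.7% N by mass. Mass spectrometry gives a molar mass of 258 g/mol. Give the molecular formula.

C16H10N4

Assume 100 g: 74.4 g C, 3.9 g H, 21.7 g N.
n(C) = 74.4/12.01 = 6.195, n(H) = 3.9/1.008 = 3.869, n(N) = 21.7/14.01 = 1.549
Smallest is N at 1.549 mol; normalising gives C 4.000, H 2.498, N 1.000
Multiply by 2: C 8.00, H 5.00, N 2.00 → C8H5N2
Empirical-formula mass = 129.14 g/mol
n = 258 / 129.14 = 2.00 ≈ 2
Molecular formula = (C8H5N2)×2 = C16H10N4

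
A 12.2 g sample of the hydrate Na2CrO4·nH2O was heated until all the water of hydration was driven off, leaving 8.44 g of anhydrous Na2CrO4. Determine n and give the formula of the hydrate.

Mass of water lost = 12.2 − 8.44 = 3.76 g → 3.76 / 18.02 = 0.2087 mol H2O
Molar mass of Na2CrO4 = 161.98 g/mol → mol Na2CrO4 = 8.44 / 161.98 = 0.05211
n = 0.2087 / 0.05211 = 4.00 ≈ 4 → Na2CrO4·4H2O

Na2CrO4·4H2O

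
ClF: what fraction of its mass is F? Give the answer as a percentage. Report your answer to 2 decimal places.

34.89%

Molar mass = 1(35.45) + 1(19.00) = 54.450 g/mol
Mass of F per mole = 1 × 19.00 = 19.000 g
% F = 19.000 / 54.450 × 100 = 34.89%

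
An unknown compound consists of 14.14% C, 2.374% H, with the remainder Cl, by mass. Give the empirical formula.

Assume 100 g: 14.14 g C, 2.374 g H, 83.486 g Cl.
n(C) = 14.14/12.01 = 1.177, n(H) = 2.374/1.008 = 2.355, n(Cl) = 83.486/35.45 = 2.355
Divide by the smallest (1.177 mol C): C 1.000, H 2.000, Cl 2.000
→ CH2Cl2

CH2Cl2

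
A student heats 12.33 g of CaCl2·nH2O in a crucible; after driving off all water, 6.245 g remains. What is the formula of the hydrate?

Mass of water lost = 12.33 − 6.245 = 6.085 g → 6.085 / 18.02 = 0.3377 mol H2O
Molar mass of CaCl2 = 110.98 g/mol → mol CaCl2 = 6.245 / 110.98 = 0.05627
n = 0.3377 / 0.05627 = 6.00 ≈ 6 → CaCl2·6H2O

CaCl2·6H2O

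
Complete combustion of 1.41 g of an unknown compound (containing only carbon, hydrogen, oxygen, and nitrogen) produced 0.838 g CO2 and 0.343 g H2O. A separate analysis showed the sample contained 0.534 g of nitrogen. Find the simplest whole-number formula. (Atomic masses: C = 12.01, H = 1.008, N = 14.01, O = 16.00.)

mol C = 0.838 / 44.01 = 0.01904; mass C = 0.01904 × 12.01 = 0.2287 g
mol H = 2 × (0.343 / 18.02) = 0.03807; mass H = 0.03807 × 1.008 = 0.03837 g
mol N = 0.534 / 14.01 = 0.03812
mass O = 1.41 − (0.8011) = 0.6089 g → mol O = 0.03806
Smallest is C at 0.01904 mol; normalising gives C 1.000, H 1.999, N 2.002, O 1.999
→ CH2N2O2

CH2N2O2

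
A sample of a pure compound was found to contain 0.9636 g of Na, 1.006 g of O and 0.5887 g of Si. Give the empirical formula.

Moles — Na: 0.9636 / 22.99 = 0.04191 mol; O: 1.006 / 16.00 = 0.06288 mol; Si: 0.5887 / 28.09 = 0.02096 mol
Ratios (÷ 0.02096): Na 2.000, O 3.000, Si 1.000
≈ 2:3:1 → Na2O3Si

Na2O3Si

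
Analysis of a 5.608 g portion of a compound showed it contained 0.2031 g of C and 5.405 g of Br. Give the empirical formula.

C: 0.2031 g ÷ 12.01 g/mol = 0.01691 mol
Br: 5.405 g ÷ 79.90 g/mol = 0.06765 mol
Smallest is C at 0.01691 mol; normalising gives C 1.000, Br 4.000
≈ 1:4 → CBr4

CBr4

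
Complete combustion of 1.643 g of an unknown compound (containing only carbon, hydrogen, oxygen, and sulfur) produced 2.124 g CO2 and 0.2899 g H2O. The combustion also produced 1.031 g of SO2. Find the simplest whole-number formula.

mol C = 2.124 / 44.01 = 0.04826; mass C = 0.04826 × 12.01 = 0.5796 g
mol H = 2 × (0.2899 / 18.02) = 0.03218; mass H = 0.03218 × 1.008 = 0.03243 g
mol S = 1.031 / 64.07 = 0.01609; mass S = 0.5161 g
mass O = 1.643 − (1.128) = 0.5149 g → mol O = 0.03218
Divide by the smallest (0.01609 mol S): C 2.999, H 1.999, O 2.000, S 1.000
≈ 3:2:2:1 → C3H2O2S

C3H2O2S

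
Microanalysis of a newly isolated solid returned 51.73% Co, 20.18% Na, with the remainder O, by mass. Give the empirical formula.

CoNaO2

Assume 100 g: 51.73 g Co, 20.18 g Na, 28.09 g O.
n(Co) = 51.73/58.93 = 0.8778, n(Na) = 20.18/22.99 = 0.8778, n(O) = 28.09/16.00 = 1.756
Ratios (÷ 0.8778): Co 1.000, Na 1.000, O 2.000
→ CoNaO2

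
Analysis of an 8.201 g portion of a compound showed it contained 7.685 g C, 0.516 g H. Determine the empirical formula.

Moles — C: 7.685 / 12.01 = 0.6399 mol; H: 0.516 / 1.008 = 0.5119 mol
Ratios (÷ 0.5119): C 1.250, H 1.000
Multiply by 4: C 5.00, H 4.00 → C5H4

C5H4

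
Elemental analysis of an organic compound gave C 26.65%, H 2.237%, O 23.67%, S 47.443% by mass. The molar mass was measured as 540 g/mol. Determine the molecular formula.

C12H12O8S8

Assume 100 g: 26.65 g C, 2.237 g H, 23.67 g O, 47.443 g S.
C: 26.65 g ÷ 12.01 g/mol = 2.219 mol
H: 2.237 g ÷ 1.008 g/mol = 2.219 mol
O: 23.67 g ÷ 16.00 g/mol = 1.479 mol
S: 47.443 g ÷ 32.07 g/mol = 1.479 mol
Smallest is S at 1.479 mol; normalising gives C 1.500, H 1.500, O 1.000, S 1.000
Multiply by 2: C 3.00, H 3.00, O 2.00, S 2.00 → C3H3O2S2
Empirical-formula mass = 135.19 g/mol
n = 540 / 135.19 = 3.99 ≈ 4
Molecular formula = (C3H3O2S2)×4 = C12H12O8S8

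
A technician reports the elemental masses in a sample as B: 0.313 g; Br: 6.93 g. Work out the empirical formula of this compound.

BBr3

n(B) = 0.313/10.81 = 0.02895, n(Br) = 6.93/79.90 = 0.08673
Ratios (÷ 0.02895): B 1.000, Br 2.995
→ BBr3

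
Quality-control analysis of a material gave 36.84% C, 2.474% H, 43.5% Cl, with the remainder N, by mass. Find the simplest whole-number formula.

Assume 100 g: 36.84 g C, 2.474 g H, 43.5 g Cl, 17.186 g N.
n(C) = 36.84/12.01 = 3.067, n(H) = 2.474/1.008 = 2.454, n(Cl) = 43.5/35.45 = 1.227, n(N) = 17.186/14.01 = 1.227
Divide by the smallest (1.227 mol N): C 2.501, H 2.001, Cl 1.000, N 1.000
Multiply by 2: C 5.00, H 4.00, Cl 2.00, N 2.00 → C5H4Cl2N2

C5H4Cl2N2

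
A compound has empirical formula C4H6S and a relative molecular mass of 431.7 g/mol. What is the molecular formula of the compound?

C20H30S5

Empirical-formula mass = 86.16 g/mol
n = 431.7 / 86.16 = 5.01 ≈ 5
Molecular formula = (C4H6S)5 = C20H30S5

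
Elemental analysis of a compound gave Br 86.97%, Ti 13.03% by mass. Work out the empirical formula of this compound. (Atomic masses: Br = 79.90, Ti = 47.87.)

Br4Ti

Assume 100 g: 86.97 g Br, 13.03 g Ti.
n(Br) = 86.97/79.90 = 1.088, n(Ti) = 13.03/47.87 = 0.2722
Divide by the smallest (0.2722 mol Ti): Br 3.999, Ti 1.000
Ratio ≈ 4:1, so the empirical formula is Br4Ti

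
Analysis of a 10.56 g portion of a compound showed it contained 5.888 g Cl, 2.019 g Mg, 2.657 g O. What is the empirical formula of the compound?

Moles — Cl: 5.888 / 35.45 = 0.1661 mol; Mg: 2.019 / 24.31 = 0.08305 mol; O: 2.657 / 16.00 = 0.1661 mol
Ratios (÷ 0.08305): Cl 2.000, Mg 1.000, O 1.999
→ Cl2MgO2

Cl2MgO2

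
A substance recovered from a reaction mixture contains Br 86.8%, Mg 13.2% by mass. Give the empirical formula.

Br2Mg

Assume 100 g: 86.8 g Br, 13.2 g Mg.
Br: 86.8 g ÷ 79.90 g/mol = 1.086 mol
Mg: 13.2 g ÷ 24.31 g/mol = 0.543 mol
Divide by the smallest (0.543 mol Mg): Br 2.001, Mg 1.000
≈ 2:1 → Br2Mg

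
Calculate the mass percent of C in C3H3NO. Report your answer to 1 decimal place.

Molar mass = 3(12.01) + 3(1.008) + 1(14.01) + 1(16.00) = 69.064 g/mol
Mass of C per mole = 3 × 12.01 = 36.030 g
% C = 36.030 / 69.064 × 100 = 52.2%

52.2%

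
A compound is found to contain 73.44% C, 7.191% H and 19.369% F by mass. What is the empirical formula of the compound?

C6H7F

Assume 100 g: 73.44 g C, 7.191 g H, 19.369 g F.
n(C) = 73.44/12.01 = 6.115, n(H) = 7.191/1.008 = 7.134, n(F) = 19.369/19.00 = 1.019
Divide by the smallest (1.019 mol F): C 5.998, H 6.998, F 1.000
Ratio ≈ 6:7:1, so the empirical formula is C6H7F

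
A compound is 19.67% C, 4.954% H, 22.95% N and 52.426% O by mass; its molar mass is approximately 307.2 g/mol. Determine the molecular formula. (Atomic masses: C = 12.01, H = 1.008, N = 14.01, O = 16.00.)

C5H15N5O10

Assume 100 g: 19.67 g C, 4.954 g H, 22.95 g N, 52.426 g O.
n(C) = 19.67/12.01 = 1.638, n(H) = 4.954/1.008 = 4.915, n(N) = 22.95/14.01 = 1.638, n(O) = 52.426/16.00 = 3.277
Ratios (÷ 1.638): C 1.000, H 3.001, N 1.000, O 2.001
→ CH3NO2
Empirical-formula mass = 61.04 g/mol
n = 307.2 / 61.04 = 5.03 ≈ 5
Molecular formula = (CH3NO2)×5 = C5H15N5O10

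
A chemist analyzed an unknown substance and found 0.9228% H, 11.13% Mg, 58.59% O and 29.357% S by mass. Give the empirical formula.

H2MgO8S2

Assume 100 g: 0.9228 g H, 11.13 g Mg, 58.59 g O, 29.357 g S.
Moles — H: 0.9228 / 1.008 = 0.9155 mol; Mg: 11.13 / 24.31 = 0.4578 mol; O: 58.59 / 16.00 = 3.662 mol; S: 29.357 / 32.07 = 0.9154 mol
Ratios (÷ 0.4578): H 2.000, Mg 1.000, O 7.998, S 1.999
≈ 2:1:8:2 → H2MgO8S2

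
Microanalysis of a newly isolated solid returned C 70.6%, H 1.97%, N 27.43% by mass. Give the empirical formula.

C3HN

Assume 100 g: 70.6 g C, 1.97 g H, 27.43 g N.
C: 70.6 g ÷ 12.01 g/mol = 5.878 mol
H: 1.97 g ÷ 1.008 g/mol = 1.954 mol
N: 27.43 g ÷ 14.01 g/mol = 1.958 mol
Ratios (÷ 1.954): C 3.008, H 1.000, N 1.002
Ratio ≈ 3:1:1, so the empirical formula is C3HN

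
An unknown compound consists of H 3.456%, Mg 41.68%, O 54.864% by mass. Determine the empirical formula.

Assume 100 g: 3.456 g H, 41.68 g Mg, 54.864 g O.
H: 3.456 g ÷ 1.008 g/mol = 3.429 mol
Mg: 41.68 g ÷ 24.31 g/mol = 1.715 mol
O: 54.864 g ÷ 16.00 g/mol = 3.429 mol
Smallest is Mg at 1.715 mol; normalising gives H 2.000, Mg 1.000, O 2.000
≈ 2:1:2 → H2MgO2

H2MgO2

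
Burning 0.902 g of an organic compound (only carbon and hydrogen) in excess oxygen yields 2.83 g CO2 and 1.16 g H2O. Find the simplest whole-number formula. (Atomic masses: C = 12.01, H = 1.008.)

mol C = 2.83 / 44.01 = 0.06430; mass C = 0.06430 × 12.01 = 0.7723 g
mol H = 2 × (1.16 / 18.02) = 0.1287; mass H = 0.1287 × 1.008 = 0.1298 g
Divide by the smallest (0.0643 mol C): C 1.000, H 2.002
≈ 1:2 → CH2

CH2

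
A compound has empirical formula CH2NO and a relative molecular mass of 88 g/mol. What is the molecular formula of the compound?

Empirical-formula mass = 44.04 g/mol
n = 88 / 44.04 = 2.00 ≈ 2
Molecular formula = (CH2NO)2 = C2H4N2O2

C2H4N2O2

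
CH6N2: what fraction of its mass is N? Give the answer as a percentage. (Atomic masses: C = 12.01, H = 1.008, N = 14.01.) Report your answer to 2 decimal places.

Molar mass = 1(12.01) + 6(1.008) + 2(14.01) = 46.078 g/mol
Mass of N per mole = 2 × 14.01 = 28.020 g
% N = 28.020 / 46.078 × 100 = 60.81%

60.81%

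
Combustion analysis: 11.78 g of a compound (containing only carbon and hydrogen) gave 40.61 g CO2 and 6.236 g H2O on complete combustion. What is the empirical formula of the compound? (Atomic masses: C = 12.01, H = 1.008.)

C4H3

mol C = 40.61 / 44.01 = 0.9227; mass C = 0.9227 × 12.01 = 11.08 g
mol H = 2 × (6.236 / 18.02) = 0.6921; mass H = 0.6921 × 1.008 = 0.6977 g
Ratios (÷ 0.6921): C 1.333, H 1.000
×3: C 4.00, H 3.00 → C4H3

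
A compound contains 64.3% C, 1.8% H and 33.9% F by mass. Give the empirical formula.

Assume 100 g: 64.3 g C, 1.8 g H, 33.9 g F.
n(C) = 64.3/12.01 = 5.354, n(H) = 1.8/1.008 = 1.786, n(F) = 33.9/19.00 = 1.784
Smallest is F at 1.784 mol; normalising gives C 3.001, H 1.001, F 1.000
≈ 3:1:1 → C3HF

C3HF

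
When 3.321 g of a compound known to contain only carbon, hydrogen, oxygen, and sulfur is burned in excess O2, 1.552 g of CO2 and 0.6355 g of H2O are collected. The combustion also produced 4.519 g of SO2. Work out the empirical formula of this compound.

mol C = 1.552 / 44.01 = 0.03526; mass C = 0.03526 × 12.01 = 0.4235 g
mol H = 2 × (0.6355 / 18.02) = 0.07053; mass H = 0.07053 × 1.008 = 0.07110 g
mol S = 4.519 / 64.07 = 0.07053; mass S = 2.262 g
mass O = 3.321 − (2.757) = 0.5644 g → mol O = 0.03528
Smallest is C at 0.03526 mol; normalising gives C 1.000, H 2.000, O 1.000, S 2.000
≈ 1:2:1:2 → CH2OS2

CH2OS2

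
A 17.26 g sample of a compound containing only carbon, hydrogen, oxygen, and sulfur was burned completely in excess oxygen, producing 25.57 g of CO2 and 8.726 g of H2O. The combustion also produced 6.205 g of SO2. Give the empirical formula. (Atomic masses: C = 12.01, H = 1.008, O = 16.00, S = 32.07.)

C6H10O4S

mol C = 25.57 / 44.01 = 0.5810; mass C = 0.5810 × 12.01 = 6.978 g
mol H = 2 × (8.726 / 18.02) = 0.9685; mass H = 0.9685 × 1.008 = 0.9762 g
mol S = 6.205 / 64.07 = 0.09685; mass S = 3.106 g
mass O = 17.26 − (11.06) = 6.200 g → mol O = 0.3875
Ratios (÷ 0.09685): C 5.999, H 10.000, O 4.001, S 1.000
→ C6H10O4S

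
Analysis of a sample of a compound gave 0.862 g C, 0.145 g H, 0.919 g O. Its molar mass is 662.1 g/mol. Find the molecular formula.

C25H50O20

Moles — C: 0.862 / 12.01 = 0.07177 mol; H: 0.145 / 1.008 = 0.1438 mol; O: 0.919 / 16.00 = 0.05744 mol
Smallest is O at 0.05744 mol; normalising gives C 1.250, H 2.504, O 1.000
Scaling by 4: C 5.00, H 10.02, O 4.00 → C5H10O4
Empirical-formula mass = 134.13 g/mol
n = 662.1 / 134.13 = 4.94 ≈ 5
Molecular formula = (C5H10O4)×5 = C25H50O20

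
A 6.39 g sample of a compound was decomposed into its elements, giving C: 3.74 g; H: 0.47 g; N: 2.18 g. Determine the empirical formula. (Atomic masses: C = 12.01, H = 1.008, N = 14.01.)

C: 3.74 g ÷ 12.01 g/mol = 0.3114 mol
H: 0.47 g ÷ 1.008 g/mol = 0.4663 mol
N: 2.18 g ÷ 14.01 g/mol = 0.1556 mol
Divide by the smallest (0.1556 mol N): C 2.001, H 2.997, N 1.000
→ C2H3N

C2H3N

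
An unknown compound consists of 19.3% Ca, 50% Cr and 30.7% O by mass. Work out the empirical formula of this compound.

CaCr2O4

Assume 100 g: 19.3 g Ca, 50 g Cr, 30.7 g O.
Moles — Ca: 19.3 / 40.08 = 0.4815 mol; Cr: 50 / 52.00 = 0.9615 mol; O: 30.7 / 16.00 = 1.919 mol
Divide by the smallest (0.4815 mol Ca): Ca 1.000, Cr 1.997, O 3.985
→ CaCr2O4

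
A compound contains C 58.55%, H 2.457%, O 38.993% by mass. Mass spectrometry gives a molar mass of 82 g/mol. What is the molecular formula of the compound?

Assume 100 g: 58.55 g C, 2.457 g H, 38.993 g O.
n(C) = 58.55/12.01 = 4.875, n(H) = 2.457/1.008 = 2.438, n(O) = 38.993/16.00 = 2.437
Ratios (÷ 2.437): C 2.000, H 1.000, O 1.000
→ C2HO
Empirical-formula mass = 41.03 g/mol
n = 82 / 41.03 = 2.00 ≈ 2
Molecular formula = (C2HO)×2 = C4H2O2

C4H2O2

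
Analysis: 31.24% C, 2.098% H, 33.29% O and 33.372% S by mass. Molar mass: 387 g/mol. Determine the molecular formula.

C10H8O8S4

Assume 100 g: 31.24 g C, 2.098 g H, 33.29 g O, 33.372 g S.
Moles — C: 31.24 / 12.01 = 2.601 mol; H: 2.098 / 1.008 = 2.081 mol; O: 33.29 / 16.00 = 2.081 mol; S: 33.372 / 32.07 = 1.041 mol
Divide by the smallest (1.041 mol S): C 2.500, H 2.000, O 1.999, S 1.000
×2: C 5.00, H 4.00, O 4.00, S 2.00 → C5H4O4S2
Empirical-formula mass = 192.22 g/mol
n = 387 / 192.22 = 2.01 ≈ 2
Molecular formula = (C5H4O4S2)×2 = C10H8O8S4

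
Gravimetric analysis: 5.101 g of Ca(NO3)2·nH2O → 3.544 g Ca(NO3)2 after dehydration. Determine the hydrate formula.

Ca(NO3)2·4H2O

Mass of water lost = 5.101 − 3.544 = 1.557 g → 1.557 / 18.02 = 0.0864 mol H2O
Molar mass of Ca(NO3)2 = 164.10 g/mol → mol Ca(NO3)2 = 3.544 / 164.10 = 0.0216
n = 0.0864 / 0.0216 = 4.00 ≈ 4 → Ca(NO3)2·4H2O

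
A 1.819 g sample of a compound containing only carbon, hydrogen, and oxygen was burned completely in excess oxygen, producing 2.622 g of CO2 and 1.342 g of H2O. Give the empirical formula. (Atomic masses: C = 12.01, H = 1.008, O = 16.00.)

mol C = 2.622 / 44.01 = 0.05958; mass C = 0.05958 × 12.01 = 0.7155 g
mol H = 2 × (1.342 / 18.02) = 0.1489; mass H = 0.1489 × 1.008 = 0.1501 g
mass O = 1.819 − (0.8657) = 0.9533 g → mol O = 0.05958
Smallest is C at 0.05958 mol; normalising gives C 1.000, H 2.500, O 1.000
Multiply by 2: C 2.00, H 5.00, O 2.00 → C2H5O2

C2H5O2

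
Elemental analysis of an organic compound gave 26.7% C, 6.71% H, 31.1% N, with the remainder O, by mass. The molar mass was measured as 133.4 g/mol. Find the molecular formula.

Assume 100 g: 26.7 g C, 6.71 g H, 31.1 g N, 35.49 g O.
Moles — C: 26.7 / 12.01 = 2.223 mol; H: 6.71 / 1.008 = 6.657 mol; N: 31.1 / 14.01 = 2.22 mol; O: 35.49 / 16.00 = 2.218 mol
Divide by the smallest (2.218 mol O): C 1.002, H 3.001, N 1.001, O 1.000
→ CH3NO
Empirical-formula mass = 45.04 g/mol
n = 133.4 / 45.04 = 2.96 ≈ 3
Molecular formula = (CH3NO)×3 = C3H9N3O3

C3H9N3O3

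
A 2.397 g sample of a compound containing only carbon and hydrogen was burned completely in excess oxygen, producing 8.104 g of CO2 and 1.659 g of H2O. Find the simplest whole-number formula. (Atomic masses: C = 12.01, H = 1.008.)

CH

mol C = 8.104 / 44.01 = 0.1841; mass C = 0.1841 × 12.01 = 2.212 g
mol H = 2 × (1.659 / 18.02) = 0.1841; mass H = 0.1841 × 1.008 = 0.1856 g
Smallest is H at 0.1841 mol; normalising gives C 1.000, H 1.000
→ CH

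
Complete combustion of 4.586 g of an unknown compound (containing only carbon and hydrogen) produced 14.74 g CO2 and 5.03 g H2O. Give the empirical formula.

C3H5

mol C = 14.74 / 44.01 = 0.3349; mass C = 0.3349 × 12.01 = 4.022 g
mol H = 2 × (5.03 / 18.02) = 0.5583; mass H = 0.5583 × 1.008 = 0.5627 g
Smallest is C at 0.3349 mol; normalising gives C 1.000, H 1.667
Scaling by 3: C 3.00, H 5.00 → C3H5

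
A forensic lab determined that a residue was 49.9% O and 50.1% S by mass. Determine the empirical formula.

Assume 100 g: 49.9 g O, 50.1 g S.
n(O) = 49.9/16.00 = 3.119, n(S) = 50.1/32.07 = 1.562
Ratios (÷ 1.562): O 1.996, S 1.000
→ O2S

O2S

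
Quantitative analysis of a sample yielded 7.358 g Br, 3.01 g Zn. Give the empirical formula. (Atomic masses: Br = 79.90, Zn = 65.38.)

Br2Zn

Br: 7.358 g ÷ 79.90 g/mol = 0.09209 mol
Zn: 3.01 g ÷ 65.38 g/mol = 0.04604 mol
Ratios (÷ 0.04604): Br 2.000, Zn 1.000
Ratio ≈ 2:1, so the empirical formula is Br2Zn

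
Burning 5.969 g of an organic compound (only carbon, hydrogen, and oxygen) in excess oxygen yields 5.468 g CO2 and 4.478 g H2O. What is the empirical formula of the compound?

mol C = 5.468 / 44.01 = 0.1242; mass C = 0.1242 × 12.01 = 1.492 g
mol H = 2 × (4.478 / 18.02) = 0.4970; mass H = 0.4970 × 1.008 = 0.5010 g
mass O = 5.969 − (1.993) = 3.976 g → mol O = 0.2485
Smallest is C at 0.1242 mol; normalising gives C 1.000, H 4.000, O 2.000
≈ 1:4:2 → CH4O2

CH4O2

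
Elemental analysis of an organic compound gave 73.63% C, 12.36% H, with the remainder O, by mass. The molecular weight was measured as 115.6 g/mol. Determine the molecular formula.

C7H14O

Assume 100 g: 73.63 g C, 12.36 g H, 14.01 g O.
Moles — C: 73.63 / 12.01 = 6.131 mol; H: 12.36 / 1.008 = 12.26 mol; O: 14.01 / 16.00 = 0.8756 mol
Smallest is O at 0.8756 mol; normalising gives C 7.002, H 14.004, O 1.000
→ C7H14O
Empirical-formula mass = 114.18 g/mol
n = 115.6 / 114.18 = 1.01 ≈ 1
Molecular formula = empirical formula = C7H14O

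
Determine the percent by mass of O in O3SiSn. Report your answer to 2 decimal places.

Molar mass = 3(16.00) + 1(28.09) + 1(118.71) = 194.800 g/mol
Mass of O per mole = 3 × 16.00 = 48.000 g
% O = 48.000 / 194.800 × 100 = 24.64%

24.64%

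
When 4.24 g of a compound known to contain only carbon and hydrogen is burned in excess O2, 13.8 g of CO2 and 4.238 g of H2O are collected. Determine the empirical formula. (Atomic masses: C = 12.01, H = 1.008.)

mol C = 13.8 / 44.01 = 0.3136; mass C = 0.3136 × 12.01 = 3.766 g
mol H = 2 × (4.238 / 18.02) = 0.4704; mass H = 0.4704 × 1.008 = 0.4741 g
Ratios (÷ 0.3136): C 1.000, H 1.500
Multiply by 2: C 2.00, H 3.00 → C2H3

C2H3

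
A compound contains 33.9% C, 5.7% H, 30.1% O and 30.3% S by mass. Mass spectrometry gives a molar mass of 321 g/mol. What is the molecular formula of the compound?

Assume 100 g: 33.9 g C, 5.7 g H, 30.1 g O, 30.3 g S.
n(C) = 33.9/12.01 = 2.823, n(H) = 5.7/1.008 = 5.655, n(O) = 30.1/16.00 = 1.881, n(S) = 30.3/32.07 = 0.9448
Ratios (÷ 0.9448): C 2.988, H 5.985, O 1.991, S 1.000
Ratio ≈ 3:6:2:1, so the empirical formula is C3H6O2S
Empirical-formula mass = 106.15 g/mol
n = 321 / 106.15 = 3.02 ≈ 3
Molecular formula = (C3H6O2S)×3 = C9H18O6S3

C9H18O6S3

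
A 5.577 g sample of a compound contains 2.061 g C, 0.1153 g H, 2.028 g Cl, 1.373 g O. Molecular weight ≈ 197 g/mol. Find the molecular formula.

C6H4Cl2O3

Moles — C: 2.061 / 12.01 = 0.1716 mol; H: 0.1153 / 1.008 = 0.1144 mol; Cl: 2.028 / 35.45 = 0.05721 mol; O: 1.373 / 16.00 = 0.08581 mol
Smallest is Cl at 0.05721 mol; normalising gives C 3.000, H 1.999, Cl 1.000, O 1.500
×2: C 6.00, H 4.00, Cl 2.00, O 3.00 → C6H4Cl2O3
Empirical-formula mass = 194.99 g/mol
n = 197 / 194.99 = 1.01 ≈ 1
Molecular formula = empirical formula = C6H4Cl2O3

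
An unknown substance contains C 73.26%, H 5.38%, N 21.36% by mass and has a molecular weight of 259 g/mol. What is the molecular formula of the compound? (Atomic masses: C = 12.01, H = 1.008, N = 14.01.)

C16H14N4

Assume 100 g: 73.26 g C, 5.38 g H, 21.36 g N.
C: 73.26 g ÷ 12.01 g/mol = 6.1 mol
H: 5.38 g ÷ 1.008 g/mol = 5.337 mol
N: 21.36 g ÷ 14.01 g/mol = 1.525 mol
Divide by the smallest (1.525 mol N): C 4.001, H 3.501, N 1.000
Scaling by 2: C 8.00, H 7.00, N 2.00 → C8H7N2
Empirical-formula mass = 131.16 g/mol
n = 259 / 131.16 = 1.97 ≈ 2
Molecular formula = (C8H7N2)×2 = C16H14N4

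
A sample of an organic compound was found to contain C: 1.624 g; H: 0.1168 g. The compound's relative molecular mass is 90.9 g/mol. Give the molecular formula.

Moles — C: 1.624 / 12.01 = 0.1352 mol; H: 0.1168 / 1.008 = 0.1159 mol
Smallest is H at 0.1159 mol; normalising gives C 1.167, H 1.000
×6: C 7.00, H 6.00 → C7H6
Empirical-formula mass = 90.12 g/mol
n = 90.9 / 90.12 = 1.01 ≈ 1
Molecular formula = empirical formula = C7H6

C7H6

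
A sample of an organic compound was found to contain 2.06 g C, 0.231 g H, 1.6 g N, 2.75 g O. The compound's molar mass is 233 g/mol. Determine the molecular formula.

C6H8N4O6

Moles — C: 2.06 / 12.01 = 0.1715 mol; H: 0.231 / 1.008 = 0.2292 mol; N: 1.6 / 14.01 = 0.1142 mol; O: 2.75 / 16.00 = 0.1719 mol
Divide by the smallest (0.1142 mol N): C 1.502, H 2.007, N 1.000, O 1.505
Scaling by 2: C 3.00, H 4.01, N 2.00, O 3.01 → C3H4N2O3
Empirical-formula mass = 116.08 g/mol
n = 233 / 116.08 = 2.01 ≈ 2
Molecular formula = (C3H4N2O3)×2 = C6H8N4O6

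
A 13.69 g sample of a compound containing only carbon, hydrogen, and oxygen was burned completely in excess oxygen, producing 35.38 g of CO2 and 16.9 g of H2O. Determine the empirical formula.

C6H14O

mol C = 35.38 / 44.01 = 0.8039; mass C = 0.8039 × 12.01 = 9.655 g
mol H = 2 × (16.9 / 18.02) = 1.876; mass H = 1.876 × 1.008 = 1.891 g
mass O = 13.69 − (11.55) = 2.144 g → mol O = 0.1340
Smallest is O at 0.134 mol; normalising gives C 5.998, H 13.995, O 1.000
→ C6H14O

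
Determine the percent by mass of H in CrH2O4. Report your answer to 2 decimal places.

1.71%

Molar mass = 1(52.00) + 2(1.008) + 4(16.00) = 118.016 g/mol
Mass of H per mole = 2 × 1.008 = 2.016 g
% H = 2.016 / 118.016 × 100 = 1.71%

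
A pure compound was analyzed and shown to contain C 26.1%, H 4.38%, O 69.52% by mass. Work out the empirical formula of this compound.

CH2O2

Assume 100 g: 26.1 g C, 4.38 g H, 69.52 g O.
C: 26.1 g ÷ 12.01 g/mol = 2.173 mol
H: 4.38 g ÷ 1.008 g/mol = 4.345 mol
O: 69.52 g ÷ 16.00 g/mol = 4.345 mol
Divide by the smallest (2.173 mol C): C 1.000, H 1.999, O 1.999
≈ 1:2:2 → CH2O2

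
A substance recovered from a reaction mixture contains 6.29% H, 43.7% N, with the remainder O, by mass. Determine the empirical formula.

Assume 100 g: 6.29 g H, 43.7 g N, 50.01 g O.
H: 6.29 g ÷ 1.008 g/mol = 6.24 mol
N: 43.7 g ÷ 14.01 g/mol = 3.119 mol
O: 50.01 g ÷ 16.00 g/mol = 3.126 mol
Smallest is N at 3.119 mol; normalising gives H 2.001, N 1.000, O 1.002
Ratio ≈ 2:1:1, so the empirical formula is H2NO

H2NO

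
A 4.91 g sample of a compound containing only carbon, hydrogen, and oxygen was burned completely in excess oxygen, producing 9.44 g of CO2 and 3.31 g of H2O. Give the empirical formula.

mol C = 9.44 / 44.01 = 0.2145; mass C = 0.2145 × 12.01 = 2.576 g
mol H = 2 × (3.31 / 18.02) = 0.3674; mass H = 0.3674 × 1.008 = 0.3703 g
mass O = 4.91 − (2.946) = 1.964 g → mol O = 0.1227
Ratios (÷ 0.1227): C 1.748, H 2.993, O 1.000
Multiply by 4: C 6.99, H 11.97, O 4.00 → C7H12O4

C7H12O4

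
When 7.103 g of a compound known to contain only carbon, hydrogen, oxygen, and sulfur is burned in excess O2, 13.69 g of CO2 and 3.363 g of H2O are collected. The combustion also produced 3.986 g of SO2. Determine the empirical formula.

mol C = 13.69 / 44.01 = 0.3111; mass C = 0.3111 × 12.01 = 3.736 g
mol H = 2 × (3.363 / 18.02) = 0.3733; mass H = 0.3733 × 1.008 = 0.3762 g
mol S = 3.986 / 64.07 = 0.06221; mass S = 1.995 g
mass O = 7.103 − (6.107) = 0.9957 g → mol O = 0.06223
Smallest is S at 0.06221 mol; normalising gives C 5.000, H 6.000, O 1.000, S 1.000
→ C5H6OS

C5H6OS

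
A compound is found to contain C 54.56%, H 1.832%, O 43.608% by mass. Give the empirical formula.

C5H2O3

Assume 100 g: 54.56 g C, 1.832 g H, 43.608 g O.
n(C) = 54.56/12.01 = 4.543, n(H) = 1.832/1.008 = 1.817, n(O) = 43.608/16.00 = 2.725
Divide by the smallest (1.817 mol H): C 2.500, H 1.000, O 1.500
×2: C 5.00, H 2.00, O 3.00 → C5H2O3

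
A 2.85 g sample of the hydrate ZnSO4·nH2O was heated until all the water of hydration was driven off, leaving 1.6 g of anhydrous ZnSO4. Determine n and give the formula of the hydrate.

ZnSO4·7H2O

Mass of water lost = 2.85 − 1.6 = 1.25 g → 1.25 / 18.02 = 0.06937 mol H2O
Molar mass of ZnSO4 = 161.45 g/mol → mol ZnSO4 = 1.6 / 161.45 = 0.00991
n = 0.06937 / 0.00991 = 7.00 ≈ 7 → ZnSO4·7H2O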